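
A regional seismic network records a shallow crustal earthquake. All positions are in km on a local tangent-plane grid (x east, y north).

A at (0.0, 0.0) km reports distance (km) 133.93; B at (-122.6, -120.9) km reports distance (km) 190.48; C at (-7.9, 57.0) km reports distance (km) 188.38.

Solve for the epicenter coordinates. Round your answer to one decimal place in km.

67.8 km east, -115.5 km north

Circle about each station: x² + y² = 133.93²; (x + 122.6)² + (y + 120.9)² = 190.48²; (x + 7.9)² + (y − 57.0)² = 188.38².
Subtracting pairs of circle equations eliminates x²+y² and gives linear equations (the radical axes):
-245.2 x − 241.8 y = 11302.18
-15.8 x + 114.0 y = -14238.37
Solving the 2×2 system: x ≈ 67.8, y ≈ -115.5 km.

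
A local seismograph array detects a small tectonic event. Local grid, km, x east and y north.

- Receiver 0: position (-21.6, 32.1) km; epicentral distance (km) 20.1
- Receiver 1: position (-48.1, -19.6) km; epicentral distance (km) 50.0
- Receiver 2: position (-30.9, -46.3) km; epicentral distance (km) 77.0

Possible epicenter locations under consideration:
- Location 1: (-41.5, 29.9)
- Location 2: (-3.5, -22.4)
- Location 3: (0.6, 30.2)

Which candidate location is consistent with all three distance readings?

For each candidate, compare |candidate − station| to the reported distance:
Location 1: residuals Receiver 0 0.1, Receiver 1 0.1, Receiver 2 0.1 → max 0.1 km
Location 2: residuals Receiver 0 37.3, Receiver 1 5.3, Receiver 2 40.6 → max 40.6 km
Location 3: residuals Receiver 0 2.2, Receiver 1 19.7, Receiver 2 5.7 → max 19.7 km
Only Location 1 has all residuals ≈ 0.

Location 1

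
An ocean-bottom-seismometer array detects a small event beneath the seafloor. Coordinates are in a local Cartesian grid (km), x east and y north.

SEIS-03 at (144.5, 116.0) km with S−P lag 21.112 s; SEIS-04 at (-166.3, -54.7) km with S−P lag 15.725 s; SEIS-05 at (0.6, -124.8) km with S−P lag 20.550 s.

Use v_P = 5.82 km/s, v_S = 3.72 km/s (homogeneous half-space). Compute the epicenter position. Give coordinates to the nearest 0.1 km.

-69.3 km east, 75.2 km north

Distance from S−P lag: d = Δt · v_P v_S / (v_P − v_S) = Δt · (5.82·3.72)/(5.82−3.72) ≈ 10.3097·Δt.
So d_SEIS-03 = 217.66, d_SEIS-04 = 162.12, d_SEIS-05 = 211.86 km.
Circle about each station: (x − 144.5)² + (y − 116.0)² = 217.66²; (x + 166.3)² + (y + 54.7)² = 162.12²; (x − 0.6)² + (y + 124.8)² = 211.86².
Subtracting pairs of circle equations eliminates x²+y² and gives linear equations (the radical axes):
-621.6 x − 341.4 y = 17404.51
-287.8 x − 481.6 y = -16269.63
Solving the 2×2 system: x ≈ -69.3, y ≈ 75.2 km.
Check against SEIS-03 (with the unrounded x, y): √((x − 144.5)²+(y − 116.0)²) = 217.66 ≈ 217.66 km. ✓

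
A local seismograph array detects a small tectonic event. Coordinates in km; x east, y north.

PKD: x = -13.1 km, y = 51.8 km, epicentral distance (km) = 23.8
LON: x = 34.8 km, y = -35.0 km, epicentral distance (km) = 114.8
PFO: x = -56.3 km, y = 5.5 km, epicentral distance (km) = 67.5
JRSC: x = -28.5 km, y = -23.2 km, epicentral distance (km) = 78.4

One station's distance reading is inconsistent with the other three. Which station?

Solve using three stations at a time. Using PKD, LON, JRSC (subtract circle equations pairwise → linear system) gives (x, y) ≈ (-36.8, 54.8).
Distances from that point to each station vs reported:
  PKD: calculated 23.8 vs reported 23.8 → residual 0.0 km
  LON: calculated 114.8 vs reported 114.8 → residual 0.0 km
  PFO: calculated 53.0 vs reported 67.5 → residual 14.5 km
  JRSC: calculated 78.4 vs reported 78.4 → residual 0.0 km
PKD, LON, JRSC are mutually consistent (residuals ≈ 0); PFO is off by 14.5 km.

PFO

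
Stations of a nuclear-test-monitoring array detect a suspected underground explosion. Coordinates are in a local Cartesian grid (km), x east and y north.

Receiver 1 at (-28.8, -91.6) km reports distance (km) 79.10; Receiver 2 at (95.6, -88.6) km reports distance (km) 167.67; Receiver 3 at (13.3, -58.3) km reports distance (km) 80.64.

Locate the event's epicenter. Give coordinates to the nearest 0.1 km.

Circle about each station: (x + 28.8)² + (y + 91.6)² = 79.10²; (x − 95.6)² + (y + 88.6)² = 167.67²; (x − 13.3)² + (y + 58.3)² = 80.64².
Subtracting the Receiver 1 equation from the Receiver 2 and Receiver 3 equations removes the quadratic terms:
248.8 x + 6.0 y = -14087.10
84.2 x + 66.6 y = -5890.22
Solving the 2×2 system: x ≈ -56.2, y ≈ -17.4 km.
Check against Receiver 1 (with the unrounded x, y): √((x + 28.8)²+(y + 91.6)²) = 79.11 ≈ 79.10 km. ✓

x ≈ -56.2 km, y ≈ -17.4 km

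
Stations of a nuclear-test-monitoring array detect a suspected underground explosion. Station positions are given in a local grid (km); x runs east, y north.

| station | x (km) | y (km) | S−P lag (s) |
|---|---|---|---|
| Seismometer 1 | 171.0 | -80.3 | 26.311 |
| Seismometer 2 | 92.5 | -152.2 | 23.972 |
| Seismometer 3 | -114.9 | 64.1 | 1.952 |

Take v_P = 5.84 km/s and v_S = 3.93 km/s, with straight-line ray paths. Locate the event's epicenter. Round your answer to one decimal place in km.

Distance from S−P lag: d = Δt · v_P v_S / (v_P − v_S) = Δt · (5.84·3.93)/(5.84−3.93) ≈ 12.0163·Δt.
So d_Seismometer 1 = 316.16, d_Seismometer 2 = 288.06, d_Seismometer 3 = 23.46 km.
Circle about each station: (x − 171.0)² + (y + 80.3)² = 316.16²; (x − 92.5)² + (y + 152.2)² = 288.06²; (x + 114.9)² + (y − 64.1)² = 23.46².
Subtracting the Seismometer 1 equation from the Seismometer 2 and Seismometer 3 equations removes the quadratic terms:
-157.0 x − 143.8 y = 13010.58
-571.8 x + 288.8 y = 81028.50
Solving the 2×2 system: x ≈ -120.8, y ≈ 41.4 km.

-120.8 km east, 41.4 km north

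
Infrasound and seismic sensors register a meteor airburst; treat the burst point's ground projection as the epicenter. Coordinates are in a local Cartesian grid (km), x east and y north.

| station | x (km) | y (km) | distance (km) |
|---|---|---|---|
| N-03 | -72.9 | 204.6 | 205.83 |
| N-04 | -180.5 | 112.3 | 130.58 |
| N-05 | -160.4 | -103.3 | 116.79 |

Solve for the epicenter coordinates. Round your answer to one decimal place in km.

Circle about each station: (x + 72.9)² + (y − 204.6)² = 205.83²; (x + 180.5)² + (y − 112.3)² = 130.58²; (x + 160.4)² + (y + 103.3)² = 116.79².
Subtracting the N-03 equation from the N-04 and N-05 equations removes the quadratic terms:
-215.2 x − 184.6 y = 23330.82
-175.0 x − 615.8 y = 17949.56
Solving the 2×2 system: x ≈ -110.3, y ≈ 2.2 km.

x ≈ -110.3 km, y ≈ 2.2 km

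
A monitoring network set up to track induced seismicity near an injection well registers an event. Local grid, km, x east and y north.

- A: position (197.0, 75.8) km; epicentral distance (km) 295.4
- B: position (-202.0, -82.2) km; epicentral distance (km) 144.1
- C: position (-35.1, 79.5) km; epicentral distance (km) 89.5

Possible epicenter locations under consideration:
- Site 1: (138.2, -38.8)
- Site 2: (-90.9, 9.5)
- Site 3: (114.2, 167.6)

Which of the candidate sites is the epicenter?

For each candidate, compare |candidate − station| to the reported distance:
Site 1: residuals A 166.6, B 198.9, C 120.3 → max 198.9 km
Site 2: residuals A 0.0, B 0.0, C 0.0 → max 0.0 km
Site 3: residuals A 171.8, B 258.9, C 83.9 → max 258.9 km
Only Site 2 has all residuals ≈ 0.

Site 2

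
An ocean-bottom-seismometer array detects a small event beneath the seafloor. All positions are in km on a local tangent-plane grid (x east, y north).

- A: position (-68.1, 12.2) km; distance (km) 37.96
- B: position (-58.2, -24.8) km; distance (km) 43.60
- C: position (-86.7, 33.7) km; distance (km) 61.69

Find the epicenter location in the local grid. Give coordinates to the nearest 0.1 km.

-30.3 km east, 8.7 km north

Circle about each station: (x + 68.1)² + (y − 12.2)² = 37.96²; (x + 58.2)² + (y + 24.8)² = 43.60²; (x + 86.7)² + (y − 33.7)² = 61.69².
Subtracting the A equation from the B and C equations removes the quadratic terms:
19.8 x − 74.0 y = -1244.17
-37.2 x + 43.0 y = 1501.44
Solving the 2×2 system: x ≈ -30.3, y ≈ 8.7 km.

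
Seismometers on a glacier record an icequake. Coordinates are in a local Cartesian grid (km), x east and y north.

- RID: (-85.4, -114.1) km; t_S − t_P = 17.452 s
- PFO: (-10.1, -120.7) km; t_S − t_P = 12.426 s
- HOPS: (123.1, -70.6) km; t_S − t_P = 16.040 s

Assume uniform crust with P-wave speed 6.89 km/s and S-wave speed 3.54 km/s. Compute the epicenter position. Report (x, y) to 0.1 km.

12.5 km east, -33.1 km north

Distance from S−P lag: d = Δt · v_P v_S / (v_P − v_S) = Δt · (6.89·3.54)/(6.89−3.54) ≈ 7.2808·Δt.
So d_RID = 127.06, d_PFO = 90.47, d_HOPS = 116.78 km.
Circle about each station: (x + 85.4)² + (y + 114.1)² = 127.06²; (x + 10.1)² + (y + 120.7)² = 90.47²; (x − 123.1)² + (y + 70.6)² = 116.78².
Subtracting the RID equation from the PFO and HOPS equations removes the quadratic terms:
150.6 x − 13.2 y = 2317.95
417.0 x + 87.0 y = 2332.68
Solving the 2×2 system: x ≈ 12.5, y ≈ -33.1 km.
Check against RID (with the unrounded x, y): √((x + 85.4)²+(y + 114.1)²) = 127.08 ≈ 127.06 km. ✓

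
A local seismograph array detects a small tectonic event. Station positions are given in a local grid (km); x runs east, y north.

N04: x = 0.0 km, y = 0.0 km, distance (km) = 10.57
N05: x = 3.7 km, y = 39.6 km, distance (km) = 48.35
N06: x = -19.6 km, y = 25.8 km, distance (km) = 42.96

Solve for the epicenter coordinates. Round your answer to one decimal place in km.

Circle about each station: x² + y² = 10.57²; (x − 3.7)² + (y − 39.6)² = 48.35²; (x + 19.6)² + (y − 25.8)² = 42.96².
Subtracting the N04 equation from the N05 and N06 equations removes the quadratic terms:
7.4 x + 79.2 y = -644.15
-39.2 x + 51.6 y = -684.04
Solving the 2×2 system: x ≈ 6.0, y ≈ -8.7 km.

(6.0, -8.7)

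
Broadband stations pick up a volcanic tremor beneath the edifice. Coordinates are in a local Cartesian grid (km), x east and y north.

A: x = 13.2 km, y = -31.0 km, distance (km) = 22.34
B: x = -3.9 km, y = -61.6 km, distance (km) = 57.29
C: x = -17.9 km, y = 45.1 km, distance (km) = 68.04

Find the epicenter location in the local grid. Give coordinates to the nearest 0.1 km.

Circle about each station: (x − 13.2)² + (y + 31.0)² = 22.34²; (x + 3.9)² + (y + 61.6)² = 57.29²; (x + 17.9)² + (y − 45.1)² = 68.04².
Subtracting pairs of circle equations eliminates x²+y² and gives linear equations (the radical axes):
-34.2 x − 61.2 y = -108.54
-62.2 x + 152.2 y = -2911.19
Solving the 2×2 system: x ≈ 21.6, y ≈ -10.3 km.

x ≈ 21.6 km, y ≈ -10.3 km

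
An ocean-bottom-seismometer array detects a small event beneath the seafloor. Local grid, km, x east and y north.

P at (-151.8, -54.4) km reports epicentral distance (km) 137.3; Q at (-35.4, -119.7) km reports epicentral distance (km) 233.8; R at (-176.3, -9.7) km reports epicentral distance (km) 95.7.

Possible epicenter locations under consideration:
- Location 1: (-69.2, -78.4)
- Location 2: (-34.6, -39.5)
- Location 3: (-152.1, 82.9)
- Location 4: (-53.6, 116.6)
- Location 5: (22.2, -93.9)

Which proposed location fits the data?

For each candidate, compare |candidate − station| to the reported distance:
Location 1: residuals P 51.3, Q 180.4, R 31.5 → max 180.4 km
Location 2: residuals P 19.2, Q 153.6, R 49.1 → max 153.6 km
Location 3: residuals P 0.0, Q 0.0, R 0.0 → max 0.0 km
Location 4: residuals P 59.9, Q 3.2, R 80.4 → max 80.4 km
Location 5: residuals P 41.1, Q 170.7, R 119.9 → max 170.7 km
Only Location 3 has all residuals ≈ 0.

Location 3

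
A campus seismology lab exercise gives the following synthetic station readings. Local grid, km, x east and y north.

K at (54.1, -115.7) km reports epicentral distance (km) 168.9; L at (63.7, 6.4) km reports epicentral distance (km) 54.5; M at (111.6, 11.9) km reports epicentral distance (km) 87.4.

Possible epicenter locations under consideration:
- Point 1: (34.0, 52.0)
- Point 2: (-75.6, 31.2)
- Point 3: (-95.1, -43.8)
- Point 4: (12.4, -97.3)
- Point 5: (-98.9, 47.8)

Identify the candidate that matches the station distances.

Point 1

For each candidate, compare |candidate − station| to the reported distance:
Point 1: residuals K 0.0, L 0.1, M 0.1 → max 0.1 km
Point 2: residuals K 27.1, L 87.0, M 100.8 → max 100.8 km
Point 3: residuals K 3.3, L 112.0, M 126.7 → max 126.7 km
Point 4: residuals K 123.3, L 61.2, M 60.1 → max 123.3 km
Point 5: residuals K 55.0, L 113.3, M 126.1 → max 126.1 km
Only Point 1 has all residuals ≈ 0.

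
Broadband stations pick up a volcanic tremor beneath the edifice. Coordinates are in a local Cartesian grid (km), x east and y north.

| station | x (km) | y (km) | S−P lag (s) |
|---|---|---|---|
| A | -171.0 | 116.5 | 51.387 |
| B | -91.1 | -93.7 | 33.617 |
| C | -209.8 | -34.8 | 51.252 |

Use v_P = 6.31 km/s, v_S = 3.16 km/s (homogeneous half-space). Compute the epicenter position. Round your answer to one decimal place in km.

x ≈ 114.6 km, y ≈ -39.2 km

Distance from S−P lag: d = Δt · v_P v_S / (v_P − v_S) = Δt · (6.31·3.16)/(6.31−3.16) ≈ 6.3300·Δt.
So d_A = 325.28, d_B = 212.80, d_C = 324.43 km.
Circle about each station: (x + 171.0)² + (y − 116.5)² = 325.28²; (x + 91.1)² + (y + 93.7)² = 212.80²; (x + 209.8)² + (y + 34.8)² = 324.43².
Subtracting the A equation from the B and C equations removes the quadratic terms:
159.8 x − 420.4 y = 34788.89
-77.6 x − 302.6 y = 2966.08
Solving the 2×2 system: x ≈ 114.6, y ≈ -39.2 km.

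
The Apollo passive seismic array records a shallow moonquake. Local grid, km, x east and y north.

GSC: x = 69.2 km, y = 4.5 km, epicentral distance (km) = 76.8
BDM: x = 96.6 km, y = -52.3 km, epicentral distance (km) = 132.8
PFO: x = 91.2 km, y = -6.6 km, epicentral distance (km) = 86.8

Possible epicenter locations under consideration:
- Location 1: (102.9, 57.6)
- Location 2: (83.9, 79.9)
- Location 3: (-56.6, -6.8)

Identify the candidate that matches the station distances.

For each candidate, compare |candidate − station| to the reported distance:
Location 1: residuals GSC 13.9, BDM 22.7, PFO 21.5 → max 22.7 km
Location 2: residuals GSC 0.0, BDM 0.0, PFO 0.0 → max 0.0 km
Location 3: residuals GSC 49.5, BDM 27.0, PFO 61.0 → max 61.0 km
Only Location 2 has all residuals ≈ 0.

Location 2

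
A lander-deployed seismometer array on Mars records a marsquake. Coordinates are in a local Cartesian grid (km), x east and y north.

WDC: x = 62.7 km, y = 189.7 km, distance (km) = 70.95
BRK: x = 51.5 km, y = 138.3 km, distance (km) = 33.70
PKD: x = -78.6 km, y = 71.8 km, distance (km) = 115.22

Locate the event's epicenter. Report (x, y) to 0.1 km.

18.0 km east, 134.6 km north

Circle about each station: (x − 62.7)² + (y − 189.7)² = 70.95²; (x − 51.5)² + (y − 138.3)² = 33.70²; (x + 78.6)² + (y − 71.8)² = 115.22².
Subtracting the WDC equation from the BRK and PKD equations removes the quadratic terms:
-22.4 x − 102.8 y = -14240.03
-282.6 x − 235.8 y = -36825.93
Solving the 2×2 system: x ≈ 18.0, y ≈ 134.6 km.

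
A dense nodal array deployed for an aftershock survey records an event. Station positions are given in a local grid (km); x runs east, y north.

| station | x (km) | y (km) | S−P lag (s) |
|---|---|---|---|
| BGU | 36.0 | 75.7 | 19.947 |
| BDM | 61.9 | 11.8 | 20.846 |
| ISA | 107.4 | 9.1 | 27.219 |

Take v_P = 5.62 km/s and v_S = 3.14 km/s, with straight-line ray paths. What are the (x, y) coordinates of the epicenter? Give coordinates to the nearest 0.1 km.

-86.2 km east, 3.5 km north

Distance from S−P lag: d = Δt · v_P v_S / (v_P − v_S) = Δt · (5.62·3.14)/(5.62−3.14) ≈ 7.1156·Δt.
So d_BGU = 141.94, d_BDM = 148.33, d_ISA = 193.68 km.
Circle about each station: (x − 36.0)² + (y − 75.7)² = 141.94²; (x − 61.9)² + (y − 11.8)² = 148.33²; (x − 107.4)² + (y − 9.1)² = 193.68².
Subtracting pairs of circle equations eliminates x²+y² and gives linear equations (the radical axes):
51.8 x − 127.8 y = -4910.47
142.8 x − 133.2 y = -12773.90
Solving the 2×2 system: x ≈ -86.2, y ≈ 3.5 km.
Check against BGU (with the unrounded x, y): √((x − 36.0)²+(y − 75.7)²) = 141.95 ≈ 141.94 km. ✓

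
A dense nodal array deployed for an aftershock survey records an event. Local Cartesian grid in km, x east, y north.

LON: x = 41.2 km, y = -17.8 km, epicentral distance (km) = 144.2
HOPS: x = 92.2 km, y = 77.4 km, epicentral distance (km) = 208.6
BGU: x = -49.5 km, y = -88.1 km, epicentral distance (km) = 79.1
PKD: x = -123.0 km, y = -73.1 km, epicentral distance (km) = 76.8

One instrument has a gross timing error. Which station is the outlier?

Solve using three stations at a time. Using LON, HOPS, PKD (subtract circle equations pairwise → linear system) gives (x, y) ≈ (-101.8, 0.7).
Distances from that point to each station vs reported:
  LON: calculated 144.2 vs reported 144.2 → residual 0.0 km
  HOPS: calculated 208.6 vs reported 208.6 → residual 0.0 km
  BGU: calculated 103.1 vs reported 79.1 → residual 24.0 km
  PKD: calculated 76.8 vs reported 76.8 → residual 0.0 km
LON, HOPS, PKD are mutually consistent (residuals ≈ 0); BGU is off by 24.0 km.

BGU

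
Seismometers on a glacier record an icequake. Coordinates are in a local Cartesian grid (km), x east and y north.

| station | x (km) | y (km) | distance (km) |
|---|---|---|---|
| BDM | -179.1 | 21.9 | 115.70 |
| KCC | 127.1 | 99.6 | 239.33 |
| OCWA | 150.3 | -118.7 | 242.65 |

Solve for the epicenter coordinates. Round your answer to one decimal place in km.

Circle about each station: (x + 179.1)² + (y − 21.9)² = 115.70²; (x − 127.1)² + (y − 99.6)² = 239.33²; (x − 150.3)² + (y + 118.7)² = 242.65².
Subtracting pairs of circle equations eliminates x²+y² and gives linear equations (the radical axes):
612.4 x + 155.4 y = -50374.21
658.8 x − 281.2 y = -41369.17
Solving the 2×2 system: x ≈ -75.0, y ≈ -28.6 km.

x ≈ -75.0 km, y ≈ -28.6 km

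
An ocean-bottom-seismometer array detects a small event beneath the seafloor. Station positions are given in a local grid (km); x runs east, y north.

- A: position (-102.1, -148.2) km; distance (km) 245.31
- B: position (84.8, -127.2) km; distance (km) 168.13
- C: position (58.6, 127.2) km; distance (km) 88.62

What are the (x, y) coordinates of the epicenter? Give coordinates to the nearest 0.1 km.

x ≈ 56.9 km, y ≈ 38.6 km

Circle about each station: (x + 102.1)² + (y + 148.2)² = 245.31²; (x − 84.8)² + (y + 127.2)² = 168.13²; (x − 58.6)² + (y − 127.2)² = 88.62².
Subtracting pairs of circle equations eliminates x²+y² and gives linear equations (the radical axes):
373.8 x + 42.0 y = 22892.53
321.4 x + 550.8 y = 39549.64
Solving the 2×2 system: x ≈ 56.9, y ≈ 38.6 km.
Check against A (with the unrounded x, y): √((x + 102.1)²+(y + 148.2)²) = 245.31 ≈ 245.31 km. ✓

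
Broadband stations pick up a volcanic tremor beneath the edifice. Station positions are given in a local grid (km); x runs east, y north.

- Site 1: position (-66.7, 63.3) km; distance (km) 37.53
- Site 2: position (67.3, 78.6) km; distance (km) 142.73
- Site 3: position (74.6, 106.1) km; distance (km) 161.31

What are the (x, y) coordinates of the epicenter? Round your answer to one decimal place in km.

x ≈ -65.3 km, y ≈ 25.8 km

Circle about each station: (x + 66.7)² + (y − 63.3)² = 37.53²; (x − 67.3)² + (y − 78.6)² = 142.73²; (x − 74.6)² + (y − 106.1)² = 161.31².
Subtracting pairs of circle equations eliminates x²+y² and gives linear equations (the radical axes):
268.0 x + 30.6 y = -16711.88
282.6 x + 85.6 y = -16245.83
Solving the 2×2 system: x ≈ -65.3, y ≈ 25.8 km.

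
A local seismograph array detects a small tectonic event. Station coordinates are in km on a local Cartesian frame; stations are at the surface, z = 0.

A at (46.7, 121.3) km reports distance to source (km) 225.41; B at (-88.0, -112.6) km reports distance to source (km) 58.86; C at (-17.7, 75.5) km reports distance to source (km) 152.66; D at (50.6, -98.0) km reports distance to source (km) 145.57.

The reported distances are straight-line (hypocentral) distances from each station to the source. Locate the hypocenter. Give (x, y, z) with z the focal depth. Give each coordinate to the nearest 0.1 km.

Each station gives a sphere (x−x_i)² + (y−y_i)² + z² = d_i² (stations at z=0).
Subtracting the A sphere from B and C: z² cancels, leaving linear equations in x and y:
-269.4 x − 467.8 y = 50873.35
-128.8 x − 91.6 y = 16623.55
Solving: x ≈ -87.602, y ≈ -58.301 km (keep extra digits for the depth step; rounded: -87.6, -58.3).
Then from the A sphere: z² = 225.41² − (x − 46.7)² − (y − 121.3)² with x = -87.602, y = -58.301, so z ≈ 22.718 ≈ 22.7 km.

x ≈ -87.6 km, y ≈ -58.3 km, depth ≈ 22.7 km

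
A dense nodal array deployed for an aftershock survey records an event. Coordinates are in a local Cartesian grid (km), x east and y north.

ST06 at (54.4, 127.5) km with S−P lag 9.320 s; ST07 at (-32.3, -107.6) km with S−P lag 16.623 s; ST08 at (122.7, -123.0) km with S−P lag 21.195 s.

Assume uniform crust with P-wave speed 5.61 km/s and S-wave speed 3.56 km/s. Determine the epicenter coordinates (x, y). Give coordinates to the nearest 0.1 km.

Distance from S−P lag: d = Δt · v_P v_S / (v_P − v_S) = Δt · (5.61·3.56)/(5.61−3.56) ≈ 9.7422·Δt.
So d_ST06 = 90.80, d_ST07 = 161.95, d_ST08 = 206.49 km.
Circle about each station: (x − 54.4)² + (y − 127.5)² = 90.80²; (x + 32.3)² + (y + 107.6)² = 161.95²; (x − 122.7)² + (y + 123.0)² = 206.49².
Subtracting pairs of circle equations eliminates x²+y² and gives linear equations (the radical axes):
-173.4 x − 470.2 y = -24577.72
136.6 x − 501.0 y = -23424.80
Solving the 2×2 system: x ≈ 8.6, y ≈ 49.1 km.

x ≈ 8.6 km, y ≈ 49.1 km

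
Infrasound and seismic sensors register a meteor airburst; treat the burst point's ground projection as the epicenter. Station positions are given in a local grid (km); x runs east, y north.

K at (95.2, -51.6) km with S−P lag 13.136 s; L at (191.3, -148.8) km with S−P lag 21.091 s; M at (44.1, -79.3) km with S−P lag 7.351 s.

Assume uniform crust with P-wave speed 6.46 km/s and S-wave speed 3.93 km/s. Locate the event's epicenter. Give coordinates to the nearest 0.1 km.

Distance from S−P lag: d = Δt · v_P v_S / (v_P − v_S) = Δt · (6.46·3.93)/(6.46−3.93) ≈ 10.0347·Δt.
So d_K = 131.82, d_L = 211.64, d_M = 73.77 km.
Circle about each station: (x − 95.2)² + (y + 51.6)² = 131.82²; (x − 191.3)² + (y + 148.8)² = 211.64²; (x − 44.1)² + (y + 79.3)² = 73.77².
Subtracting pairs of circle equations eliminates x²+y² and gives linear equations (the radical axes):
192.2 x − 194.4 y = 19596.55
-102.2 x − 55.4 y = 8442.20
Solving the 2×2 system: x ≈ -18.2, y ≈ -118.8 km.
Check against K (with the unrounded x, y): √((x − 95.2)²+(y + 51.6)²) = 131.82 ≈ 131.82 km. ✓

(-18.2, -118.8)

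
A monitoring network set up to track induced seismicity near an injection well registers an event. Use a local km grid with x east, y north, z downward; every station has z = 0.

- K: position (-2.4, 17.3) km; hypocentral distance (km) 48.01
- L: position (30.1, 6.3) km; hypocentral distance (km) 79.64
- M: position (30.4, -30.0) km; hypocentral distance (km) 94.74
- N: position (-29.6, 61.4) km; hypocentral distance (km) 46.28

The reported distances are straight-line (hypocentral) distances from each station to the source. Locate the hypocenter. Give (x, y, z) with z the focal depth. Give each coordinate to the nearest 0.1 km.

Each station gives a sphere (x−x_i)² + (y−y_i)² + z² = d_i² (stations at z=0).
Subtracting the K sphere from L and M: z² cancels, leaving linear equations in x and y:
65.0 x − 22.0 y = -3396.92
65.6 x − 94.6 y = -5151.60
Solving: x ≈ -44.204, y ≈ 23.804 km (keep extra digits for the depth step; rounded: -44.2, 23.8).
Then from the K sphere: z² = 48.01² − (x + 2.4)² − (y − 17.3)² with x = -44.204, y = 23.804, so z ≈ 22.695 ≈ 22.7 km.

x ≈ -44.2 km, y ≈ 23.8 km, depth ≈ 22.7 km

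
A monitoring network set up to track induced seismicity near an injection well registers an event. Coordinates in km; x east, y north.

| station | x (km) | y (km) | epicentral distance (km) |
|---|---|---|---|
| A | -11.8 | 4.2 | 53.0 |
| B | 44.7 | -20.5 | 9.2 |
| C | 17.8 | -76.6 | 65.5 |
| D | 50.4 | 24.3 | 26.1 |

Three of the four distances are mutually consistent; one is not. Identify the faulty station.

D

Solve using three stations at a time. Using A, B, C (subtract circle equations pairwise → linear system) gives (x, y) ≈ (37.9, -14.3).
Distances from that point to each station vs reported:
  A: calculated 53.0 vs reported 53.0 → residual 0.0 km
  B: calculated 9.2 vs reported 9.2 → residual 0.0 km
  C: calculated 65.5 vs reported 65.5 → residual 0.0 km
  D: calculated 40.5 vs reported 26.1 → residual 14.4 km
A, B, C are mutually consistent (residuals ≈ 0); D is off by 14.4 km.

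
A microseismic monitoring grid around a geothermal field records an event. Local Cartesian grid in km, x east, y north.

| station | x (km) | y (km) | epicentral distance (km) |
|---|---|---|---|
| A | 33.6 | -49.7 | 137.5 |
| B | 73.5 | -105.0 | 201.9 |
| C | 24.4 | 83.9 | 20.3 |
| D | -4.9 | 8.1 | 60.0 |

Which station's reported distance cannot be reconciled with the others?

Solve using three stations at a time. Using A, B, C (subtract circle equations pairwise → linear system) gives (x, y) ≈ (4.1, 84.6).
Distances from that point to each station vs reported:
  A: calculated 137.5 vs reported 137.5 → residual 0.0 km
  B: calculated 201.9 vs reported 201.9 → residual 0.0 km
  C: calculated 20.3 vs reported 20.3 → residual 0.0 km
  D: calculated 77.0 vs reported 60.0 → residual 17.0 km
A, B, C are mutually consistent (residuals ≈ 0); D is off by 17.0 km.

D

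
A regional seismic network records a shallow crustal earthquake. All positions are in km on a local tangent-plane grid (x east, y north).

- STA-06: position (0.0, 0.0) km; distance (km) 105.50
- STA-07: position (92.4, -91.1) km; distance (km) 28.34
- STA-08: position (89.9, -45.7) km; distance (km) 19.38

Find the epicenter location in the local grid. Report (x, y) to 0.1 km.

Circle about each station: x² + y² = 105.50²; (x − 92.4)² + (y + 91.1)² = 28.34²; (x − 89.9)² + (y + 45.7)² = 19.38².
Subtracting pairs of circle equations eliminates x²+y² and gives linear equations (the radical axes):
184.8 x − 182.2 y = 27164.06
179.8 x − 91.4 y = 20925.17
Solving the 2×2 system: x ≈ 83.8, y ≈ -64.1 km.

83.8 km east, -64.1 km north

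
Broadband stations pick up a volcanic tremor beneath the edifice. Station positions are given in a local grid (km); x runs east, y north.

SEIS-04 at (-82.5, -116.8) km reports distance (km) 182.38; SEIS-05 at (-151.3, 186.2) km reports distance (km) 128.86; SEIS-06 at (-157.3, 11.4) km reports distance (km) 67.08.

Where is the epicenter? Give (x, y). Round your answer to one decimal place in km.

(-114.2, 62.8)

Circle about each station: (x + 82.5)² + (y + 116.8)² = 182.38²; (x + 151.3)² + (y − 186.2)² = 128.86²; (x + 157.3)² + (y − 11.4)² = 67.08².
Subtracting the SEIS-04 equation from the SEIS-05 and SEIS-06 equations removes the quadratic terms:
-137.6 x + 606.0 y = 53771.20
-149.6 x + 256.4 y = 33187.50
Solving the 2×2 system: x ≈ -114.2, y ≈ 62.8 km.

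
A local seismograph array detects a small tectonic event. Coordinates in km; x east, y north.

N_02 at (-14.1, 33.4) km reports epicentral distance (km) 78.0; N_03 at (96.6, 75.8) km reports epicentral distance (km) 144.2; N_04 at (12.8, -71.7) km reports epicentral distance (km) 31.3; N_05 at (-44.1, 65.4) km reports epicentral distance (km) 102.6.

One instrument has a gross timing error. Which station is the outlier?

Solve using three stations at a time. Using N_02, N_03, N_04 (subtract circle equations pairwise → linear system) gives (x, y) ≈ (11.2, -40.4).
Distances from that point to each station vs reported:
  N_02: calculated 78.0 vs reported 78.0 → residual 0.0 km
  N_03: calculated 144.2 vs reported 144.2 → residual 0.0 km
  N_04: calculated 31.3 vs reported 31.3 → residual 0.0 km
  N_05: calculated 119.4 vs reported 102.6 → residual 16.8 km
N_02, N_03, N_04 are mutually consistent (residuals ≈ 0); N_05 is off by 16.8 km.

N_05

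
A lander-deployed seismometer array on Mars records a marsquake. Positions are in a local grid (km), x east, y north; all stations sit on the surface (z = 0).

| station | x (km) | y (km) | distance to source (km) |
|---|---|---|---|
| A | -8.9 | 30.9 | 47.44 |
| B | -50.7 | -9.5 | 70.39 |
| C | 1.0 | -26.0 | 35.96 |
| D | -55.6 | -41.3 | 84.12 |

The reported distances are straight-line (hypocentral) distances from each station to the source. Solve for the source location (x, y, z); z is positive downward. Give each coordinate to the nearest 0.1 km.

(15.4, -2.6, 23.2)

Each station gives a sphere (x−x_i)² + (y−y_i)² + z² = d_i² (stations at z=0).
Subtracting the A sphere from B and C: z² cancels, leaving linear equations in x and y:
-83.6 x − 80.8 y = -1077.48
19.8 x − 113.8 y = 600.41
Solving: x ≈ 15.398, y ≈ -2.597 km (keep extra digits for the depth step; rounded: 15.4, -2.6).
Then from the A sphere: z² = 47.44² − (x + 8.9)² − (y − 30.9)² with x = 15.398, y = -2.597, so z ≈ 23.197 ≈ 23.2 km.
Check against D (with the unrounded solution): distance 84.12 ≈ 84.12 km. ✓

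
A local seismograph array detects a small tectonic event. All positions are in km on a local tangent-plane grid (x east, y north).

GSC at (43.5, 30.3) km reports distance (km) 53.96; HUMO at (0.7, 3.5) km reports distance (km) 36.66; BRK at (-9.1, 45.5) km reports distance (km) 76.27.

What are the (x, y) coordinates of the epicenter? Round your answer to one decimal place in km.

Circle about each station: (x − 43.5)² + (y − 30.3)² = 53.96²; (x − 0.7)² + (y − 3.5)² = 36.66²; (x + 9.1)² + (y − 45.5)² = 76.27².
Subtracting pairs of circle equations eliminates x²+y² and gives linear equations (the radical axes):
-85.6 x − 53.6 y = -1229.87
-105.2 x + 30.4 y = -3562.71
Solving the 2×2 system: x ≈ 27.7, y ≈ -21.3 km.

x ≈ 27.7 km, y ≈ -21.3 km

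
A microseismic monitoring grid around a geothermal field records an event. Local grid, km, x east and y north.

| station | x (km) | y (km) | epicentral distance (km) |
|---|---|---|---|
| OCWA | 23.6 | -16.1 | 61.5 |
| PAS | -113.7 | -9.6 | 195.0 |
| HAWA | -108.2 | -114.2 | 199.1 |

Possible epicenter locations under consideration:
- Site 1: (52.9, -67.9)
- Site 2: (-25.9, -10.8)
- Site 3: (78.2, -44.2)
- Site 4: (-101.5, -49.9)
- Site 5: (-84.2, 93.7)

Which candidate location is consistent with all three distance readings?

Site 3

For each candidate, compare |candidate − station| to the reported distance:
Site 1: residuals OCWA 2.0, PAS 18.5, HAWA 31.5 → max 31.5 km
Site 2: residuals OCWA 11.7, PAS 107.2, HAWA 66.9 → max 107.2 km
Site 3: residuals OCWA 0.1, PAS 0.0, HAWA 0.0 → max 0.1 km
Site 4: residuals OCWA 68.1, PAS 152.9, HAWA 134.5 → max 152.9 km
Site 5: residuals OCWA 92.4, PAS 87.6, HAWA 10.2 → max 92.4 km
Only Site 3 has all residuals ≈ 0.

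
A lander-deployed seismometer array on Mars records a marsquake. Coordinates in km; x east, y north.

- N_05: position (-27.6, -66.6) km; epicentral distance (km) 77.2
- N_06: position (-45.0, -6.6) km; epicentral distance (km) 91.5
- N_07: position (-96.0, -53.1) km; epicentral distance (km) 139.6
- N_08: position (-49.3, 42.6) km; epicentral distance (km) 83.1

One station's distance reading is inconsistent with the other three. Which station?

Solve using three stations at a time. Using N_05, N_06, N_07 (subtract circle equations pairwise → linear system) gives (x, y) ≈ (42.2, -33.9).
Distances from that point to each station vs reported:
  N_05: calculated 77.1 vs reported 77.2 → residual 0.1 km
  N_06: calculated 91.4 vs reported 91.5 → residual 0.1 km
  N_07: calculated 139.5 vs reported 139.6 → residual 0.1 km
  N_08: calculated 119.3 vs reported 83.1 → residual 36.2 km
N_05, N_06, N_07 are mutually consistent (residuals ≈ 0); N_08 is off by 36.2 km.

N_08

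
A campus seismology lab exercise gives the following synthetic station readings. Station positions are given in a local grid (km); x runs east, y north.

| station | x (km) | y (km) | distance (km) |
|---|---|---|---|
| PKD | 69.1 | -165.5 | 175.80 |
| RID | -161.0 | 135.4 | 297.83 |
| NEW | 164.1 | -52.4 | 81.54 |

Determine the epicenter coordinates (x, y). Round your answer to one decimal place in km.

Circle about each station: (x − 69.1)² + (y + 165.5)² = 175.80²; (x + 161.0)² + (y − 135.4)² = 297.83²; (x − 164.1)² + (y + 52.4)² = 81.54².
Subtracting pairs of circle equations eliminates x²+y² and gives linear equations (the radical axes):
-460.2 x + 601.8 y = -45707.97
190.0 x + 226.2 y = 21766.38
Solving the 2×2 system: x ≈ 107.3, y ≈ 6.1 km.

x ≈ 107.3 km, y ≈ 6.1 km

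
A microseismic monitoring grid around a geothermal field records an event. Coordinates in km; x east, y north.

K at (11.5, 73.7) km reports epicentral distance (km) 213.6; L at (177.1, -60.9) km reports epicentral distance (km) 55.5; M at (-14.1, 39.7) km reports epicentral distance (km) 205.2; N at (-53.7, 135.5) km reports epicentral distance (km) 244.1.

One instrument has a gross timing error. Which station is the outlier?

Solve using three stations at a time. Using K, L, M (subtract circle equations pairwise → linear system) gives (x, y) ≈ (137.0, -99.1).
Distances from that point to each station vs reported:
  K: calculated 213.6 vs reported 213.6 → residual 0.0 km
  L: calculated 55.4 vs reported 55.5 → residual 0.1 km
  M: calculated 205.2 vs reported 205.2 → residual 0.0 km
  N: calculated 302.3 vs reported 244.1 → residual 58.2 km
K, L, M are mutually consistent (residuals ≈ 0); N is off by 58.2 km.

N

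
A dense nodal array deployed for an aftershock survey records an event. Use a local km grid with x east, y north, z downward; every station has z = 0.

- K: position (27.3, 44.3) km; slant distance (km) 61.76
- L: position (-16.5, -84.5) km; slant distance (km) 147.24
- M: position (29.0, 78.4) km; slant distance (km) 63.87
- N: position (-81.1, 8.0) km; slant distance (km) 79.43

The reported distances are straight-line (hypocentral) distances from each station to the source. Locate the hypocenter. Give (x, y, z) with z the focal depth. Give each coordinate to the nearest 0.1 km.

x ≈ -26.8 km, y ≈ 60.2 km, depth ≈ 25.2 km

Each station gives a sphere (x−x_i)² + (y−y_i)² + z² = d_i² (stations at z=0).
Subtracting the K sphere from L and M: z² cancels, leaving linear equations in x and y:
-87.6 x − 257.6 y = -13160.60
3.4 x + 68.2 y = 4014.70
Solving: x ≈ -26.799, y ≈ 60.203 km (keep extra digits for the depth step; rounded: -26.8, 60.2).
Then from the K sphere: z² = 61.76² − (x − 27.3)² − (y − 44.3)² with x = -26.799, y = 60.203, so z ≈ 25.193 ≈ 25.2 km.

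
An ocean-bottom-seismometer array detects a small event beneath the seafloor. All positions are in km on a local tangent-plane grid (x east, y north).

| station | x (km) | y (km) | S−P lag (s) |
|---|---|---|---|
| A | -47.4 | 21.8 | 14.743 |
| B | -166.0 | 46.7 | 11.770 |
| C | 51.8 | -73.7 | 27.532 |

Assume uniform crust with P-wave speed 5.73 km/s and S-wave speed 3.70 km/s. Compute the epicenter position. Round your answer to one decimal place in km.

Distance from S−P lag: d = Δt · v_P v_S / (v_P − v_S) = Δt · (5.73·3.70)/(5.73−3.70) ≈ 10.4438·Δt.
So d_A = 153.97, d_B = 122.92, d_C = 287.54 km.
Circle about each station: (x + 47.4)² + (y − 21.8)² = 153.97²; (x + 166.0)² + (y − 46.7)² = 122.92²; (x − 51.8)² + (y + 73.7)² = 287.54².
Subtracting pairs of circle equations eliminates x²+y² and gives linear equations (the radical axes):
-237.2 x + 49.8 y = 35612.32
198.4 x − 191.0 y = -53579.56
Solving the 2×2 system: x ≈ -116.7, y ≈ 159.3 km.
Check against A (with the unrounded x, y): √((x + 47.4)²+(y − 21.8)²) = 153.98 ≈ 153.97 km. ✓

-116.7 km east, 159.3 km north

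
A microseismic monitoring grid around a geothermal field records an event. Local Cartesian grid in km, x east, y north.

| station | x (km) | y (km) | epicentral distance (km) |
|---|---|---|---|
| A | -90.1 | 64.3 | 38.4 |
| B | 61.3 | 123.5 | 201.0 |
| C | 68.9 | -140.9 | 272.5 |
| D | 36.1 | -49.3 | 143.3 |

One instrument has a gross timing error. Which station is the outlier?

Solve using three stations at a time. Using A, B, C (subtract circle equations pairwise → linear system) gives (x, y) ≈ (-125.7, 49.8).
Distances from that point to each station vs reported:
  A: calculated 38.4 vs reported 38.4 → residual 0.0 km
  B: calculated 201.0 vs reported 201.0 → residual 0.0 km
  C: calculated 272.5 vs reported 272.5 → residual 0.0 km
  D: calculated 189.8 vs reported 143.3 → residual 46.5 km
A, B, C are mutually consistent (residuals ≈ 0); D is off by 46.5 km.

D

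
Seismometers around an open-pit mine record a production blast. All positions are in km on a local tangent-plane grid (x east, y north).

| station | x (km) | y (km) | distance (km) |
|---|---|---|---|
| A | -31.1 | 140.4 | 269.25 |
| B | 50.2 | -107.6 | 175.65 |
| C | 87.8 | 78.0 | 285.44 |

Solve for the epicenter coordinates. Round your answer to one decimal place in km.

(-125.4, -111.8)

Circle about each station: (x + 31.1)² + (y − 140.4)² = 269.25²; (x − 50.2)² + (y + 107.6)² = 175.65²; (x − 87.8)² + (y − 78.0)² = 285.44².
Subtracting the A equation from the B and C equations removes the quadratic terms:
162.6 x − 496.0 y = 35061.07
237.8 x − 124.8 y = -15866.96
Solving the 2×2 system: x ≈ -125.4, y ≈ -111.8 km.
Check against A (with the unrounded x, y): √((x + 31.1)²+(y − 140.4)²) = 269.25 ≈ 269.25 km. ✓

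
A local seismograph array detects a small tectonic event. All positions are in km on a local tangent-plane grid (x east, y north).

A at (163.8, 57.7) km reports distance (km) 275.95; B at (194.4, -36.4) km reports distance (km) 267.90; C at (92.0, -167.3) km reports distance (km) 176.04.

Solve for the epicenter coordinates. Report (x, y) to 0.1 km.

Circle about each station: (x − 163.8)² + (y − 57.7)² = 275.95²; (x − 194.4)² + (y + 36.4)² = 267.90²; (x − 92.0)² + (y + 167.3)² = 176.04².
Subtracting the A equation from the B and C equations removes the quadratic terms:
61.2 x − 188.2 y = 13334.58
-143.6 x − 450.0 y = 51451.88
Solving the 2×2 system: x ≈ -67.5, y ≈ -92.8 km.

x ≈ -67.5 km, y ≈ -92.8 km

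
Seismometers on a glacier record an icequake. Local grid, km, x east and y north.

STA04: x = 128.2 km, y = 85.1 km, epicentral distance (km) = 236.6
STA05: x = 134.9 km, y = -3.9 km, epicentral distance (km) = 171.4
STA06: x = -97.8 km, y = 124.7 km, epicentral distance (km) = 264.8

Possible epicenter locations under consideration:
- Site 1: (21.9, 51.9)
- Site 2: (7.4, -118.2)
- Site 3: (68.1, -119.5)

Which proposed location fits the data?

For each candidate, compare |candidate − station| to the reported distance:
Site 1: residuals STA04 125.2, STA05 45.4, STA06 124.7 → max 125.2 km
Site 2: residuals STA04 0.1, STA05 0.2, STA06 0.1 → max 0.2 km
Site 3: residuals STA04 23.4, STA05 37.9, STA06 30.4 → max 37.9 km
Only Site 2 has all residuals ≈ 0.

Site 2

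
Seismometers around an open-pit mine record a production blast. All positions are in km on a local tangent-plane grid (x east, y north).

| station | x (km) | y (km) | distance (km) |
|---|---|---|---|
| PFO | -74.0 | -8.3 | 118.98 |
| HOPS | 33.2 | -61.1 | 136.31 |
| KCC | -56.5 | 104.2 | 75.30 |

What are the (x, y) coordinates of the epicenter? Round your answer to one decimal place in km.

Circle about each station: (x + 74.0)² + (y + 8.3)² = 118.98²; (x − 33.2)² + (y + 61.1)² = 136.31²; (x + 56.5)² + (y − 104.2)² = 75.30².
Subtracting the PFO equation from the HOPS and KCC equations removes the quadratic terms:
214.4 x − 105.6 y = -5133.62
35.0 x + 225.0 y = 16991.15
Solving the 2×2 system: x ≈ 12.3, y ≈ 73.6 km.

(12.3, 73.6)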